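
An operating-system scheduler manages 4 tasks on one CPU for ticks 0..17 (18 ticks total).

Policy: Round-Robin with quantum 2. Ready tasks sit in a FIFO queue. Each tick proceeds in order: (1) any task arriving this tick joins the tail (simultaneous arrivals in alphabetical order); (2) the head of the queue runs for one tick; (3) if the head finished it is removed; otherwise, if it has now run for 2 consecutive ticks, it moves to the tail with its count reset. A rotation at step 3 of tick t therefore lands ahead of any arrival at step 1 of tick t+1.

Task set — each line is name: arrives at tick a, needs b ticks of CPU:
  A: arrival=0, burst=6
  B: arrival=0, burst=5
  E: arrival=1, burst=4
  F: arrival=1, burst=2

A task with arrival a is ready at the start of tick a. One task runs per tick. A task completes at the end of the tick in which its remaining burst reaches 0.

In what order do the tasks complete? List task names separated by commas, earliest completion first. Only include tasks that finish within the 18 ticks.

t=0: queue=[A,B] q_used=0 → run A
t=1: queue=[A,B,E,F] q_used=1 → run A
t=2: queue=[B,E,F,A] q_used=0 → run B
t=3: queue=[B,E,F,A] q_used=1 → run B
t=4: queue=[E,F,A,B] q_used=0 → run E
t=5: queue=[E,F,A,B] q_used=1 → run E
t=6: queue=[F,A,B,E] q_used=0 → run F
t=7: queue=[F,A,B,E] q_used=1 → run F
t=8: queue=[A,B,E] q_used=0 → run A
t=9: queue=[A,B,E] q_used=1 → run A
t=10: queue=[B,E,A] q_used=0 → run B
t=11: queue=[B,E,A] q_used=1 → run B
t=12: queue=[E,A,B] q_used=0 → run E
t=13: queue=[E,A,B] q_used=1 → run E
t=14: queue=[A,B] q_used=0 → run A
t=15: queue=[A,B] q_used=1 → run A
t=16: queue=[B] q_used=0 → run B
t=17: (idle)

completion order = F, E, A, B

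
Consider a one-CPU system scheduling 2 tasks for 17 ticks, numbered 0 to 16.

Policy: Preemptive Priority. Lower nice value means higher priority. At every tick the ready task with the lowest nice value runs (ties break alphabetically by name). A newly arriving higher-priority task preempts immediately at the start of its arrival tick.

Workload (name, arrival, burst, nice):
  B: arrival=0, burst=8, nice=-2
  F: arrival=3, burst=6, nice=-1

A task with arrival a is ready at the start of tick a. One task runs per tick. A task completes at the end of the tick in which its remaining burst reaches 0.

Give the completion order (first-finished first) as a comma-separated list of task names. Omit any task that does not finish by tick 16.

completion order = B, F

t=0: ready={B} → run B
t=1: ready={B} → run B
t=2: ready={B} → run B
t=3: ready={B,F} → run B
t=4: ready={B,F} → run B
t=5: ready={B,F} → run B
t=6: ready={B,F} → run B
t=7: ready={B,F} → run B
t=8: ready={F} → run F
t=9: ready={F} → run F
t=10: ready={F} → run F
t=11: ready={F} → run F
t=12: ready={F} → run F
t=13: ready={F} → run F
t=14: (idle)
t=15: (idle)
t=16: (idle)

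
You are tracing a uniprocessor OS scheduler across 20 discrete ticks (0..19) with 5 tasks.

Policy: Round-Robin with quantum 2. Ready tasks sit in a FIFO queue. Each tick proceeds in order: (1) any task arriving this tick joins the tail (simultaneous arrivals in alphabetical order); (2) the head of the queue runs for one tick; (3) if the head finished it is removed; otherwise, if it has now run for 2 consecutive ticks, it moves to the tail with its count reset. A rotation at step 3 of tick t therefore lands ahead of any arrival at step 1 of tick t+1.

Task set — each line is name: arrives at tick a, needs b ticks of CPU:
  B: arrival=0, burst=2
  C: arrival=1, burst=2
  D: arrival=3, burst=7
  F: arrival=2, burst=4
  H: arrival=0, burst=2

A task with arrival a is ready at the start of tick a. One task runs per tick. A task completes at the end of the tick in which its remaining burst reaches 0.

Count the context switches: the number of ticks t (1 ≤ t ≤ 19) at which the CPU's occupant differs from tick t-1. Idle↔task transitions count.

t=0: queue=[B,H] q_used=0 → run B
t=1: queue=[B,H,C] q_used=1 → run B
t=2: queue=[H,C,F] q_used=0 → run H
t=3: queue=[H,C,F,D] q_used=1 → run H
t=4: queue=[C,F,D] q_used=0 → run C
t=5: queue=[C,F,D] q_used=1 → run C
t=6: queue=[F,D] q_used=0 → run F
t=7: queue=[F,D] q_used=1 → run F
t=8: queue=[D,F] q_used=0 → run D
t=9: queue=[D,F] q_used=1 → run D
t=10: queue=[F,D] q_used=0 → run F
t=11: queue=[F,D] q_used=1 → run F
t=12: queue=[D] q_used=0 → run D
t=13: queue=[D] q_used=1 → run D
t=14: queue=[D] q_used=0 → run D
t=15: queue=[D] q_used=1 → run D
t=16: queue=[D] q_used=0 → run D
t=17: (idle)
t=18: (idle)
t=19: (idle)

context switches = 7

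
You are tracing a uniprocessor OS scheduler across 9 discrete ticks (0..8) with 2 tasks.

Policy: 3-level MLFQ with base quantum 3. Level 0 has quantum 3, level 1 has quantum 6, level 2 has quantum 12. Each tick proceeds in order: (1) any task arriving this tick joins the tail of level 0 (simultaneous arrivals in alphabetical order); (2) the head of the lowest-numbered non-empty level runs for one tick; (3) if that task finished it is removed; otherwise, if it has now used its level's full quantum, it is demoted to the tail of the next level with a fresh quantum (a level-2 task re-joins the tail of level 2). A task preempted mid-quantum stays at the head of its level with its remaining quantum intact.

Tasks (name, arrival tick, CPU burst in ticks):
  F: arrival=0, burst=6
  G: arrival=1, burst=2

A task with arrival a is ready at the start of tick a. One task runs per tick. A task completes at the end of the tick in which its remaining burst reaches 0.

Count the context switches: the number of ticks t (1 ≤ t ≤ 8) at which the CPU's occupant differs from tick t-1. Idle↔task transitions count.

t=0: L0/L1/L2 = F/-/- → run F
t=1: L0/L1/L2 = FG/-/- → run F
t=2: L0/L1/L2 = FG/-/- → run F
t=3: L0/L1/L2 = G/F/- → run G
t=4: L0/L1/L2 = G/F/- → run G
t=5: L0/L1/L2 = -/F/- → run F
t=6: L0/L1/L2 = -/F/- → run F
t=7: L0/L1/L2 = -/F/- → run F
t=8: (idle)

context switches = 3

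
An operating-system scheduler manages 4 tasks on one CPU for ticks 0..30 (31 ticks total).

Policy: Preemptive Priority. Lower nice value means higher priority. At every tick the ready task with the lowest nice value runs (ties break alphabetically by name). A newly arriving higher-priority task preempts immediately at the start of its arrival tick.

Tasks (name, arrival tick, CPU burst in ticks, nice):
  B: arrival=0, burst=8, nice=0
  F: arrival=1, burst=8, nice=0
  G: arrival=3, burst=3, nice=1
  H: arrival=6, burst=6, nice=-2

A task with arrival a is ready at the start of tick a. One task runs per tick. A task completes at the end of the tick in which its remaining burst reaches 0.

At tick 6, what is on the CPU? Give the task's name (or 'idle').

running at tick 6 = H

t=0: ready={B} → run B
t=1: ready={B,F} → run B
t=2: ready={B,F} → run B
t=3: ready={B,F,G} → run B
t=4: ready={B,F,G} → run B
t=5: ready={B,F,G} → run B
t=6: ready={B,F,G,H} → run H
t=7: ready={B,F,G,H} → run H
t=8: ready={B,F,G,H} → run H
t=9: ready={B,F,G,H} → run H
t=10: ready={B,F,G,H} → run H
t=11: ready={B,F,G,H} → run H
t=12: ready={B,F,G} → run B
t=13: ready={B,F,G} → run B
t=14: ready={F,G} → run F
t=15: ready={F,G} → run F
t=16: ready={F,G} → run F
t=17: ready={F,G} → run F
t=18: ready={F,G} → run F
t=19: ready={F,G} → run F
t=20: ready={F,G} → run F
t=21: ready={F,G} → run F
t=22: ready={G} → run G
t=23: ready={G} → run G
t=24: ready={G} → run G
t=25: (idle)
t=26: (idle)
t=27: (idle)
t=28: (idle)
t=29: (idle)
t=30: (idle)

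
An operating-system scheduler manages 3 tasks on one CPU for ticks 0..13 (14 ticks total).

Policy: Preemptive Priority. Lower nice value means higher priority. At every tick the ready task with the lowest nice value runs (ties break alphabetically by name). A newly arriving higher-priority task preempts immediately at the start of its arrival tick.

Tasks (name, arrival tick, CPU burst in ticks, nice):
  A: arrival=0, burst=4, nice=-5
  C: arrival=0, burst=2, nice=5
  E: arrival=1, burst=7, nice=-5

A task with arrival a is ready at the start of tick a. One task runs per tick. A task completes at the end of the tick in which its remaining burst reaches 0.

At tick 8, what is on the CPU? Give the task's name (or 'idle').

running at tick 8 = E

t=0: ready={A,C} → run A
t=1: ready={A,C,E} → run A
t=2: ready={A,C,E} → run A
t=3: ready={A,C,E} → run A
t=4: ready={C,E} → run E
t=5: ready={C,E} → run E
t=6: ready={C,E} → run E
t=7: ready={C,E} → run E
t=8: ready={C,E} → run E
t=9: ready={C,E} → run E
t=10: ready={C,E} → run E
t=11: ready={C} → run C
t=12: ready={C} → run C
t=13: (idle)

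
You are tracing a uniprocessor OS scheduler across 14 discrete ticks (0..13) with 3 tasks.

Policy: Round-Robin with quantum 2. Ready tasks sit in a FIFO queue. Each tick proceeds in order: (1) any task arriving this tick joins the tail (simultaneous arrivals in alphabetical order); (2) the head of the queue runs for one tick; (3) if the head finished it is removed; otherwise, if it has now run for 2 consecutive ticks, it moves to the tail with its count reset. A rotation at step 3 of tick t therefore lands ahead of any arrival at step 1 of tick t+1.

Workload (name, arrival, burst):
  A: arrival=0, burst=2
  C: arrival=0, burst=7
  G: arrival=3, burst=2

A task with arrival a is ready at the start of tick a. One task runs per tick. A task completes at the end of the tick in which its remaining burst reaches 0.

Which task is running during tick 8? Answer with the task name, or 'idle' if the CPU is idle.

running at tick 8 = C

t=0: queue=[A,C] q_used=0 → run A
t=1: queue=[A,C] q_used=1 → run A
t=2: queue=[C] q_used=0 → run C
t=3: queue=[C,G] q_used=1 → run C
t=4: queue=[G,C] q_used=0 → run G
t=5: queue=[G,C] q_used=1 → run G
t=6: queue=[C] q_used=0 → run C
t=7: queue=[C] q_used=1 → run C
t=8: queue=[C] q_used=0 → run C
t=9: queue=[C] q_used=1 → run C
t=10: queue=[C] q_used=0 → run C
t=11: (idle)
t=12: (idle)
t=13: (idle)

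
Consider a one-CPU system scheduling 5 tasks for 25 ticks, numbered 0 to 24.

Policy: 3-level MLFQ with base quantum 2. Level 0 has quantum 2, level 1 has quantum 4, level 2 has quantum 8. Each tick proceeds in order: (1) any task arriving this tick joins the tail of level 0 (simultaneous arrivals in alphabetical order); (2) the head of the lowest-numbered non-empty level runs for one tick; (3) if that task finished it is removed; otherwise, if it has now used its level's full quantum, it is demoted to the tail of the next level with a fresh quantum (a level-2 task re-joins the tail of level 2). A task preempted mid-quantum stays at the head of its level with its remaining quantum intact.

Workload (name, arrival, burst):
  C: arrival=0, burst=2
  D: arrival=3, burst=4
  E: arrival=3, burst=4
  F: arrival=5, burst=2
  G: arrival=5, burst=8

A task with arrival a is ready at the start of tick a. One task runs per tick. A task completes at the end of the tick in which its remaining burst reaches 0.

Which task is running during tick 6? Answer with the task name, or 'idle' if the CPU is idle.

running at tick 6 = E

t=0: L0/L1/L2 = C/-/- → run C
t=1: L0/L1/L2 = C/-/- → run C
t=2: (idle)
t=3: L0/L1/L2 = DE/-/- → run D
t=4: L0/L1/L2 = DE/-/- → run D
t=5: L0/L1/L2 = EFG/D/- → run E
t=6: L0/L1/L2 = EFG/D/- → run E
t=7: L0/L1/L2 = FG/DE/- → run F
t=8: L0/L1/L2 = FG/DE/- → run F
t=9: L0/L1/L2 = G/DE/- → run G
t=10: L0/L1/L2 = G/DE/- → run G
t=11: L0/L1/L2 = -/DEG/- → run D
t=12: L0/L1/L2 = -/DEG/- → run D
t=13: L0/L1/L2 = -/EG/- → run E
t=14: L0/L1/L2 = -/EG/- → run E
t=15: L0/L1/L2 = -/G/- → run G
t=16: L0/L1/L2 = -/G/- → run G
t=17: L0/L1/L2 = -/G/- → run G
t=18: L0/L1/L2 = -/G/- → run G
t=19: L0/L1/L2 = -/-/G → run G
t=20: L0/L1/L2 = -/-/G → run G
t=21: (idle)
t=22: (idle)
t=23: (idle)
t=24: (idle)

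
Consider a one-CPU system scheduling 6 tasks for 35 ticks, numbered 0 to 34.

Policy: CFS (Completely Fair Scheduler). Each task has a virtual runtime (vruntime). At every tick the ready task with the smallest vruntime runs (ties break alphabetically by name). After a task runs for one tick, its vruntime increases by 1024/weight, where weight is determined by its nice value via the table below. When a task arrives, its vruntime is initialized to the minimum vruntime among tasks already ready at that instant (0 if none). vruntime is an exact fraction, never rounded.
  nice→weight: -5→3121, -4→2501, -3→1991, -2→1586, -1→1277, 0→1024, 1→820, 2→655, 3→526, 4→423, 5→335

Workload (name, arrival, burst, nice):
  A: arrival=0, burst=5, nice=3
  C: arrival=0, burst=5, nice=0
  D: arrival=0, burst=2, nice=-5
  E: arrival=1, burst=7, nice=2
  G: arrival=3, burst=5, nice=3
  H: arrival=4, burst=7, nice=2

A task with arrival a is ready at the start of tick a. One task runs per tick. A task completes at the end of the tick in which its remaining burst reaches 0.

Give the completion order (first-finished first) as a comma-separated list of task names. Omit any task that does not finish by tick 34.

completion order = D, C, A, G, E, H

t=0: vr[A=0 C=0 D=0] → run A
t=1: vr[A=512/263 C=0 D=0 E=0] → run C
t=2: vr[A=512/263 C=1 D=0 E=0] → run D
t=3: vr[A=512/263 C=1 D=1024/3121 E=0 G=0] → run E
t=4: vr[A=512/263 C=1 D=1024/3121 E=1024/655 G=0 H=0] → run G
t=5: vr[A=512/263 C=1 D=1024/3121 E=1024/655 G=512/263 H=0] → run H
t=6: vr[A=512/263 C=1 D=1024/3121 E=1024/655 G=512/263 H=1024/655] → run D
t=7: vr[A=512/263 C=1 E=1024/655 G=512/263 H=1024/655] → run C
t=8: vr[A=512/263 C=2 E=1024/655 G=512/263 H=1024/655] → run E
t=9: vr[A=512/263 C=2 E=2048/655 G=512/263 H=1024/655] → run H
t=10: vr[A=512/263 C=2 E=2048/655 G=512/263 H=2048/655] → run A
t=11: vr[A=1024/263 C=2 E=2048/655 G=512/263 H=2048/655] → run G
t=12: vr[A=1024/263 C=2 E=2048/655 G=1024/263 H=2048/655] → run C
t=13: vr[A=1024/263 C=3 E=2048/655 G=1024/263 H=2048/655] → run C
t=14: vr[A=1024/263 C=4 E=2048/655 G=1024/263 H=2048/655] → run E
t=15: vr[A=1024/263 C=4 E=3072/655 G=1024/263 H=2048/655] → run H
t=16: vr[A=1024/263 C=4 E=3072/655 G=1024/263 H=3072/655] → run A
t=17: vr[A=1536/263 C=4 E=3072/655 G=1024/263 H=3072/655] → run G
t=18: vr[A=1536/263 C=4 E=3072/655 G=1536/263 H=3072/655] → run C
t=19: vr[A=1536/263 E=3072/655 G=1536/263 H=3072/655] → run E
t=20: vr[A=1536/263 E=4096/655 G=1536/263 H=3072/655] → run H
t=21: vr[A=1536/263 E=4096/655 G=1536/263 H=4096/655] → run A
t=22: vr[A=2048/263 E=4096/655 G=1536/263 H=4096/655] → run G
t=23: vr[A=2048/263 E=4096/655 G=2048/263 H=4096/655] → run E
t=24: vr[A=2048/263 E=1024/131 G=2048/263 H=4096/655] → run H
t=25: vr[A=2048/263 E=1024/131 G=2048/263 H=1024/131] → run A
t=26: vr[E=1024/131 G=2048/263 H=1024/131] → run G
t=27: vr[E=1024/131 H=1024/131] → run E
t=28: vr[E=6144/655 H=1024/131] → run H
t=29: vr[E=6144/655 H=6144/655] → run E
t=30: vr[H=6144/655] → run H
t=31: (idle)
t=32: (idle)
t=33: (idle)
t=34: (idle)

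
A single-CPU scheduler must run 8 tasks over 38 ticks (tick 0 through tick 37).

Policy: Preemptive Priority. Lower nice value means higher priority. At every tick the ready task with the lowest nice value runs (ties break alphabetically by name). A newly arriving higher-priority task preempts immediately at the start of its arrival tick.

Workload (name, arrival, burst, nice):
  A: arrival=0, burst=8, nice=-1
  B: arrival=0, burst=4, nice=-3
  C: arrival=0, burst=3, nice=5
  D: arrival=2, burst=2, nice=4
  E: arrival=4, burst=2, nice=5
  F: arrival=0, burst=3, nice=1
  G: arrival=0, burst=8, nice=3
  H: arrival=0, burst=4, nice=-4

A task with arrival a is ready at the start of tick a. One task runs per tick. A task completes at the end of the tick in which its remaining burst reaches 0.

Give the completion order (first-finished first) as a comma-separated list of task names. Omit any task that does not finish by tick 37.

completion order = H, B, A, F, G, D, C, E

t=0: ready={A,B,C,F,G,H} → run H
t=1: ready={A,B,C,F,G,H} → run H
t=2: ready={A,B,C,D,F,G,H} → run H
t=3: ready={A,B,C,D,F,G,H} → run H
t=4: ready={A,B,C,D,E,F,G} → run B
t=5: ready={A,B,C,D,E,F,G} → run B
t=6: ready={A,B,C,D,E,F,G} → run B
t=7: ready={A,B,C,D,E,F,G} → run B
t=8: ready={A,C,D,E,F,G} → run A
t=9: ready={A,C,D,E,F,G} → run A
t=10: ready={A,C,D,E,F,G} → run A
t=11: ready={A,C,D,E,F,G} → run A
t=12: ready={A,C,D,E,F,G} → run A
t=13: ready={A,C,D,E,F,G} → run A
t=14: ready={A,C,D,E,F,G} → run A
t=15: ready={A,C,D,E,F,G} → run A
t=16: ready={C,D,E,F,G} → run F
t=17: ready={C,D,E,F,G} → run F
t=18: ready={C,D,E,F,G} → run F
t=19: ready={C,D,E,G} → run G
t=20: ready={C,D,E,G} → run G
t=21: ready={C,D,E,G} → run G
t=22: ready={C,D,E,G} → run G
t=23: ready={C,D,E,G} → run G
t=24: ready={C,D,E,G} → run G
t=25: ready={C,D,E,G} → run G
t=26: ready={C,D,E,G} → run G
t=27: ready={C,D,E} → run D
t=28: ready={C,D,E} → run D
t=29: ready={C,E} → run C
t=30: ready={C,E} → run C
t=31: ready={C,E} → run C
t=32: ready={E} → run E
t=33: ready={E} → run E
t=34: (idle)
t=35: (idle)
t=36: (idle)
t=37: (idle)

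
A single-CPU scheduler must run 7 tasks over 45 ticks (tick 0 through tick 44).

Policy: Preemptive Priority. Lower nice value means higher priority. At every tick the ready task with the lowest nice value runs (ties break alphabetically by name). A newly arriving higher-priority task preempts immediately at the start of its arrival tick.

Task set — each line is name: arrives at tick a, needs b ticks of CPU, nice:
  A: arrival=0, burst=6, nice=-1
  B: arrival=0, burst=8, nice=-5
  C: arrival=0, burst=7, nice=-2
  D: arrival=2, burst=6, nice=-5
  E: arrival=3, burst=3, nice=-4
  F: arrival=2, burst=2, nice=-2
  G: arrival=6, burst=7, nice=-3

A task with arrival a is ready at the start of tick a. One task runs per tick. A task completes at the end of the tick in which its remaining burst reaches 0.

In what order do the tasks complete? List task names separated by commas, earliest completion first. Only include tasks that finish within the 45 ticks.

completion order = B, D, E, G, C, F, A

t=0: ready={A,B,C} → run B
t=1: ready={A,B,C} → run B
t=2: ready={A,B,C,D,F} → run B
t=3: ready={A,B,C,D,E,F} → run B
t=4: ready={A,B,C,D,E,F} → run B
t=5: ready={A,B,C,D,E,F} → run B
t=6: ready={A,B,C,D,E,F,G} → run B
t=7: ready={A,B,C,D,E,F,G} → run B
t=8: ready={A,C,D,E,F,G} → run D
t=9: ready={A,C,D,E,F,G} → run D
t=10: ready={A,C,D,E,F,G} → run D
t=11: ready={A,C,D,E,F,G} → run D
t=12: ready={A,C,D,E,F,G} → run D
t=13: ready={A,C,D,E,F,G} → run D
t=14: ready={A,C,E,F,G} → run E
t=15: ready={A,C,E,F,G} → run E
t=16: ready={A,C,E,F,G} → run E
t=17: ready={A,C,F,G} → run G
t=18: ready={A,C,F,G} → run G
t=19: ready={A,C,F,G} → run G
t=20: ready={A,C,F,G} → run G
t=21: ready={A,C,F,G} → run G
t=22: ready={A,C,F,G} → run G
t=23: ready={A,C,F,G} → run G
t=24: ready={A,C,F} → run C
t=25: ready={A,C,F} → run C
t=26: ready={A,C,F} → run C
t=27: ready={A,C,F} → run C
t=28: ready={A,C,F} → run C
t=29: ready={A,C,F} → run C
t=30: ready={A,C,F} → run C
t=31: ready={A,F} → run F
t=32: ready={A,F} → run F
t=33: ready={A} → run A
t=34: ready={A} → run A
t=35: ready={A} → run A
t=36: ready={A} → run A
t=37: ready={A} → run A
t=38: ready={A} → run A
t=39: (idle)
t=40: (idle)
t=41: (idle)
t=42: (idle)
t=43: (idle)
t=44: (idle)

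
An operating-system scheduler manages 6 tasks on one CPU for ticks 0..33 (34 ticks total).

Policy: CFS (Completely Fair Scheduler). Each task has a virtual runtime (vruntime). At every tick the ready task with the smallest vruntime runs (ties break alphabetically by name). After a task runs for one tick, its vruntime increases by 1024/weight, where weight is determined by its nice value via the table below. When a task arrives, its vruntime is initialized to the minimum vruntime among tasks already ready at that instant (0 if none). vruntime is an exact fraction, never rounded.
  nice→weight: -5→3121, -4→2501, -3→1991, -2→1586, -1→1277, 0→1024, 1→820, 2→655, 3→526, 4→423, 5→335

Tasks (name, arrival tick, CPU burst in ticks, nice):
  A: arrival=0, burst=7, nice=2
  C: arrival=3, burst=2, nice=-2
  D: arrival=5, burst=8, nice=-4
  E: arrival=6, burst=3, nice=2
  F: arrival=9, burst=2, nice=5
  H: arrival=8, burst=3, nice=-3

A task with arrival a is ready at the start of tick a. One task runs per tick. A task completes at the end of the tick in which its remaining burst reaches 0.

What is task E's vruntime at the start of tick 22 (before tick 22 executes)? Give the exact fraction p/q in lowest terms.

vruntime(E, start of tick 22) = 879104/103883

t=0: vr[A=0] → run A
t=1: vr[A=1024/655] → run A
t=2: vr[A=2048/655] → run A
t=3: vr[A=3072/655 C=3072/655] → run A
t=4: vr[A=4096/655 C=3072/655] → run C
t=5: vr[A=4096/655 C=2771456/519415 D=2771456/519415] → run C
t=6: vr[A=4096/655 D=2771456/519415 E=2771456/519415] → run D
t=7: vr[A=4096/655 D=122349056/21296015 E=2771456/519415] → run E
t=8: vr[A=4096/655 D=122349056/21296015 E=3583488/519415 H=122349056/21296015] → run D
t=9: vr[A=4096/655 D=131068416/21296015 E=3583488/519415 F=122349056/21296015 H=122349056/21296015] → run F
t=10: vr[A=4096/655 D=131068416/21296015 E=3583488/519415 F=12558810624/1426833005 H=122349056/21296015] → run H
t=11: vr[A=4096/655 D=131068416/21296015 E=3583488/519415 F=12558810624/1426833005 H=265404089856/42400365865] → run D
t=12: vr[A=4096/655 D=139787776/21296015 E=3583488/519415 F=12558810624/1426833005 H=265404089856/42400365865] → run A
t=13: vr[A=1024/131 D=139787776/21296015 E=3583488/519415 F=12558810624/1426833005 H=265404089856/42400365865] → run H
t=14: vr[A=1024/131 D=139787776/21296015 E=3583488/519415 F=12558810624/1426833005 H=287211209216/42400365865] → run D
t=15: vr[A=1024/131 D=148507136/21296015 E=3583488/519415 F=12558810624/1426833005 H=287211209216/42400365865] → run H
t=16: vr[A=1024/131 D=148507136/21296015 E=3583488/519415 F=12558810624/1426833005] → run E
t=17: vr[A=1024/131 D=148507136/21296015 E=879104/103883 F=12558810624/1426833005] → run D
t=18: vr[A=1024/131 D=157226496/21296015 E=879104/103883 F=12558810624/1426833005] → run D
t=19: vr[A=1024/131 D=165945856/21296015 E=879104/103883 F=12558810624/1426833005] → run D
t=20: vr[A=1024/131 D=174665216/21296015 E=879104/103883 F=12558810624/1426833005] → run A
t=21: vr[A=6144/655 D=174665216/21296015 E=879104/103883 F=12558810624/1426833005] → run D
t=22: vr[A=6144/655 E=879104/103883 F=12558810624/1426833005] → run E
t=23: vr[A=6144/655 F=12558810624/1426833005] → run F
t=24: vr[A=6144/655] → run A
t=25: (idle)
t=26: (idle)
t=27: (idle)
t=28: (idle)
t=29: (idle)
t=30: (idle)
t=31: (idle)
t=32: (idle)
t=33: (idle)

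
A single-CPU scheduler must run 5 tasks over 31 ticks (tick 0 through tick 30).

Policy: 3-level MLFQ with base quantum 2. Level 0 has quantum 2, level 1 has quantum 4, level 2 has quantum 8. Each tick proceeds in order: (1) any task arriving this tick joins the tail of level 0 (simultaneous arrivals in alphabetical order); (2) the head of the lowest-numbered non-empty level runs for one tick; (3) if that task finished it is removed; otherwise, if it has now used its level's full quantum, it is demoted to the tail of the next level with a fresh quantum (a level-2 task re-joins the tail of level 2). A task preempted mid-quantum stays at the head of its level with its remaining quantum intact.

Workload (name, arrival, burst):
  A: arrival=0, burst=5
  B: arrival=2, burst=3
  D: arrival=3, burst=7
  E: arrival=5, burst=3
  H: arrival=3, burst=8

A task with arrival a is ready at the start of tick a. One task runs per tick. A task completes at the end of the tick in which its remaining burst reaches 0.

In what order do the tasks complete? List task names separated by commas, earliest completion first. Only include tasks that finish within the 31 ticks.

t=0: L0/L1/L2 = A/-/- → run A
t=1: L0/L1/L2 = A/-/- → run A
t=2: L0/L1/L2 = B/A/- → run B
t=3: L0/L1/L2 = BDH/A/- → run B
t=4: L0/L1/L2 = DH/AB/- → run D
t=5: L0/L1/L2 = DHE/AB/- → run D
t=6: L0/L1/L2 = HE/ABD/- → run H
t=7: L0/L1/L2 = HE/ABD/- → run H
t=8: L0/L1/L2 = E/ABDH/- → run E
t=9: L0/L1/L2 = E/ABDH/- → run E
t=10: L0/L1/L2 = -/ABDHE/- → run A
t=11: L0/L1/L2 = -/ABDHE/- → run A
t=12: L0/L1/L2 = -/ABDHE/- → run A
t=13: L0/L1/L2 = -/BDHE/- → run B
t=14: L0/L1/L2 = -/DHE/- → run D
t=15: L0/L1/L2 = -/DHE/- → run D
t=16: L0/L1/L2 = -/DHE/- → run D
t=17: L0/L1/L2 = -/DHE/- → run D
t=18: L0/L1/L2 = -/HE/D → run H
t=19: L0/L1/L2 = -/HE/D → run H
t=20: L0/L1/L2 = -/HE/D → run H
t=21: L0/L1/L2 = -/HE/D → run H
t=22: L0/L1/L2 = -/E/DH → run E
t=23: L0/L1/L2 = -/-/DH → run D
t=24: L0/L1/L2 = -/-/H → run H
t=25: L0/L1/L2 = -/-/H → run H
t=26: (idle)
t=27: (idle)
t=28: (idle)
t=29: (idle)
t=30: (idle)

completion order = A, B, E, D, H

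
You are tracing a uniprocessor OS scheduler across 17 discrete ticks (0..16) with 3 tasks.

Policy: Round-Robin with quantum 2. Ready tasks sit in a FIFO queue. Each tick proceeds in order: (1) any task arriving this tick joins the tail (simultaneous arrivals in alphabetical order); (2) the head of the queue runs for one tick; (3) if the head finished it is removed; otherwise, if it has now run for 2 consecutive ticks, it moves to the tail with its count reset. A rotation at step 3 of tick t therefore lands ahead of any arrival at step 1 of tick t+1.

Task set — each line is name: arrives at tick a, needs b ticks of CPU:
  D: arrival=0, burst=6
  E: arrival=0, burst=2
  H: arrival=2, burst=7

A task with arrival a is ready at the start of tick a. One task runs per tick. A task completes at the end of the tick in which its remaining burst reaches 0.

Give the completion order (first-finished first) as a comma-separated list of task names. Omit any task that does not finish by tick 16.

t=0: queue=[D,E] q_used=0 → run D
t=1: queue=[D,E] q_used=1 → run D
t=2: queue=[E,D,H] q_used=0 → run E
t=3: queue=[E,D,H] q_used=1 → run E
t=4: queue=[D,H] q_used=0 → run D
t=5: queue=[D,H] q_used=1 → run D
t=6: queue=[H,D] q_used=0 → run H
t=7: queue=[H,D] q_used=1 → run H
t=8: queue=[D,H] q_used=0 → run D
t=9: queue=[D,H] q_used=1 → run D
t=10: queue=[H] q_used=0 → run H
t=11: queue=[H] q_used=1 → run H
t=12: queue=[H] q_used=0 → run H
t=13: queue=[H] q_used=1 → run H
t=14: queue=[H] q_used=0 → run H
t=15: (idle)
t=16: (idle)

completion order = E, D, H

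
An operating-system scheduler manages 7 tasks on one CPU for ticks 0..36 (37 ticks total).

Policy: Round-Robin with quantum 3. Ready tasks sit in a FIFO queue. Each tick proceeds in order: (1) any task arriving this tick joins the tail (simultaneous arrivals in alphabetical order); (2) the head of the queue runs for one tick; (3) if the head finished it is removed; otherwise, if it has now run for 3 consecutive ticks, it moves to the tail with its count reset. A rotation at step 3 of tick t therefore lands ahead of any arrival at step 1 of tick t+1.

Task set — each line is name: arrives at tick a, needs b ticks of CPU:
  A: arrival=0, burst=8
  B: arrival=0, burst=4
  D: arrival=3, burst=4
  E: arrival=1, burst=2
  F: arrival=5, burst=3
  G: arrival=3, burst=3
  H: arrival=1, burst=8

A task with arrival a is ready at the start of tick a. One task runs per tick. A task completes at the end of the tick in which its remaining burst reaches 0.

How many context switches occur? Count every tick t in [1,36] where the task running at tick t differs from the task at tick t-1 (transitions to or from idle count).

context switches = 13

t=0: queue=[A,B] q_used=0 → run A
t=1: queue=[A,B,E,H] q_used=1 → run A
t=2: queue=[A,B,E,H] q_used=2 → run A
t=3: queue=[B,E,H,A,D,G] q_used=0 → run B
t=4: queue=[B,E,H,A,D,G] q_used=1 → run B
t=5: queue=[B,E,H,A,D,G,F] q_used=2 → run B
t=6: queue=[E,H,A,D,G,F,B] q_used=0 → run E
t=7: queue=[E,H,A,D,G,F,B] q_used=1 → run E
t=8: queue=[H,A,D,G,F,B] q_used=0 → run H
t=9: queue=[H,A,D,G,F,B] q_used=1 → run H
t=10: queue=[H,A,D,G,F,B] q_used=2 → run H
t=11: queue=[A,D,G,F,B,H] q_used=0 → run A
t=12: queue=[A,D,G,F,B,H] q_used=1 → run A
t=13: queue=[A,D,G,F,B,H] q_used=2 → run A
t=14: queue=[D,G,F,B,H,A] q_used=0 → run D
t=15: queue=[D,G,F,B,H,A] q_used=1 → run D
t=16: queue=[D,G,F,B,H,A] q_used=2 → run D
t=17: queue=[G,F,B,H,A,D] q_used=0 → run G
t=18: queue=[G,F,B,H,A,D] q_used=1 → run G
t=19: queue=[G,F,B,H,A,D] q_used=2 → run G
t=20: queue=[F,B,H,A,D] q_used=0 → run F
t=21: queue=[F,B,H,A,D] q_used=1 → run F
t=22: queue=[F,B,H,A,D] q_used=2 → run F
t=23: queue=[B,H,A,D] q_used=0 → run B
t=24: queue=[H,A,D] q_used=0 → run H
t=25: queue=[H,A,D] q_used=1 → run H
t=26: queue=[H,A,D] q_used=2 → run H
t=27: queue=[A,D,H] q_used=0 → run A
t=28: queue=[A,D,H] q_used=1 → run A
t=29: queue=[D,H] q_used=0 → run D
t=30: queue=[H] q_used=0 → run H
t=31: queue=[H] q_used=1 → run H
t=32: (idle)
t=33: (idle)
t=34: (idle)
t=35: (idle)
t=36: (idle)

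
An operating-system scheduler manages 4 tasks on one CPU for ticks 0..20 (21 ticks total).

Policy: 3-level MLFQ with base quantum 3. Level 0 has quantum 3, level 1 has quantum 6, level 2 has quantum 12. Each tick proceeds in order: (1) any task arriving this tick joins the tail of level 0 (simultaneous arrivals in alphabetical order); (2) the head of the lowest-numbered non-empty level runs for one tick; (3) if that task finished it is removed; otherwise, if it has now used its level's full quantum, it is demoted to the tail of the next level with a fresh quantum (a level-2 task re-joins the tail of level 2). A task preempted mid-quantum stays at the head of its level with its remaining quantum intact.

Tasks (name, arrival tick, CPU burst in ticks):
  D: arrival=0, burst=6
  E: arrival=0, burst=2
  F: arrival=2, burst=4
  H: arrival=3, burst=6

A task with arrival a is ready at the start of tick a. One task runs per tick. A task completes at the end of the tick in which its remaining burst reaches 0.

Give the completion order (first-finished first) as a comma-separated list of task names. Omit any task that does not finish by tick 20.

t=0: L0/L1/L2 = DE/-/- → run D
t=1: L0/L1/L2 = DE/-/- → run D
t=2: L0/L1/L2 = DEF/-/- → run D
t=3: L0/L1/L2 = EFH/D/- → run E
t=4: L0/L1/L2 = EFH/D/- → run E
t=5: L0/L1/L2 = FH/D/- → run F
t=6: L0/L1/L2 = FH/D/- → run F
t=7: L0/L1/L2 = FH/D/- → run F
t=8: L0/L1/L2 = H/DF/- → run H
t=9: L0/L1/L2 = H/DF/- → run H
t=10: L0/L1/L2 = H/DF/- → run H
t=11: L0/L1/L2 = -/DFH/- → run D
t=12: L0/L1/L2 = -/DFH/- → run D
t=13: L0/L1/L2 = -/DFH/- → run D
t=14: L0/L1/L2 = -/FH/- → run F
t=15: L0/L1/L2 = -/H/- → run H
t=16: L0/L1/L2 = -/H/- → run H
t=17: L0/L1/L2 = -/H/- → run H
t=18: (idle)
t=19: (idle)
t=20: (idle)

completion order = E, D, F, H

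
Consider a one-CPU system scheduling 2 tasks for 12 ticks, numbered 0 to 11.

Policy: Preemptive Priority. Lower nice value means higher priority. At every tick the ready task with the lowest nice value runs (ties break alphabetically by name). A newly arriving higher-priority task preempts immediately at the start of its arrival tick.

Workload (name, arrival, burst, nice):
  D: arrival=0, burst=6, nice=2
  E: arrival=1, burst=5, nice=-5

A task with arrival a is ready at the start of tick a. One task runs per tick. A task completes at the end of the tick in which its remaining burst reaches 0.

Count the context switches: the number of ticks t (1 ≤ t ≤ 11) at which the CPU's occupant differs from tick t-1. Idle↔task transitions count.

context switches = 3

t=0: ready={D} → run D
t=1: ready={D,E} → run E
t=2: ready={D,E} → run E
t=3: ready={D,E} → run E
t=4: ready={D,E} → run E
t=5: ready={D,E} → run E
t=6: ready={D} → run D
t=7: ready={D} → run D
t=8: ready={D} → run D
t=9: ready={D} → run D
t=10: ready={D} → run D
t=11: (idle)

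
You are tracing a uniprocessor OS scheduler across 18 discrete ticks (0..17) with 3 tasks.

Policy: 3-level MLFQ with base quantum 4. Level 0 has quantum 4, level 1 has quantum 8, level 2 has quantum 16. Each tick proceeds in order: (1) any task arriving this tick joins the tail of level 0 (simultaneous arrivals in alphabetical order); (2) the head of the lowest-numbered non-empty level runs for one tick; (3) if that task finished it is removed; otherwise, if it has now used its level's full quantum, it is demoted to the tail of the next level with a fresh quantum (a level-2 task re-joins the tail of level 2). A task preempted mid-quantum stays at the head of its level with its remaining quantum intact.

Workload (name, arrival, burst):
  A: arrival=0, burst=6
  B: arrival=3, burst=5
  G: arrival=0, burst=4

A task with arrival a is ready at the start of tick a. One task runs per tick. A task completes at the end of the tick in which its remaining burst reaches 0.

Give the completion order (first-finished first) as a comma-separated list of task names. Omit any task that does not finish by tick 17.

t=0: L0/L1/L2 = AG/-/- → run A
t=1: L0/L1/L2 = AG/-/- → run A
t=2: L0/L1/L2 = AG/-/- → run A
t=3: L0/L1/L2 = AGB/-/- → run A
t=4: L0/L1/L2 = GB/A/- → run G
t=5: L0/L1/L2 = GB/A/- → run G
t=6: L0/L1/L2 = GB/A/- → run G
t=7: L0/L1/L2 = GB/A/- → run G
t=8: L0/L1/L2 = B/A/- → run B
t=9: L0/L1/L2 = B/A/- → run B
t=10: L0/L1/L2 = B/A/- → run B
t=11: L0/L1/L2 = B/A/- → run B
t=12: L0/L1/L2 = -/AB/- → run A
t=13: L0/L1/L2 = -/AB/- → run A
t=14: L0/L1/L2 = -/B/- → run B
t=15: (idle)
t=16: (idle)
t=17: (idle)

completion order = G, A, B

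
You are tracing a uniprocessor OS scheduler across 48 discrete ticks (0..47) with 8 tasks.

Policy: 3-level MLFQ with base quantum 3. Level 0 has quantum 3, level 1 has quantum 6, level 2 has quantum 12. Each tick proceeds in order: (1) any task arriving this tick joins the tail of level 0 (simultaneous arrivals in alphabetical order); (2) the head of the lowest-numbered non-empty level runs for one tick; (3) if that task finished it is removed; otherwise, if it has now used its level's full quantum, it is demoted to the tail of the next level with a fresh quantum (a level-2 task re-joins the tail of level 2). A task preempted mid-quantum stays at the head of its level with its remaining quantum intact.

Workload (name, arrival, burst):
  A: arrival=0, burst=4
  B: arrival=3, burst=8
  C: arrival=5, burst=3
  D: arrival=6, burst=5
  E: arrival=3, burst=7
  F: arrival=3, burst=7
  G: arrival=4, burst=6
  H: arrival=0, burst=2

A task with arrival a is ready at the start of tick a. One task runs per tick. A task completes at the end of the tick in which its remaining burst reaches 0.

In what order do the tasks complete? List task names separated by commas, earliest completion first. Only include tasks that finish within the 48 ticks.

completion order = H, C, A, B, E, F, G, D

t=0: L0/L1/L2 = AH/-/- → run A
t=1: L0/L1/L2 = AH/-/- → run A
t=2: L0/L1/L2 = AH/-/- → run A
t=3: L0/L1/L2 = HBEF/A/- → run H
t=4: L0/L1/L2 = HBEFG/A/- → run H
t=5: L0/L1/L2 = BEFGC/A/- → run B
t=6: L0/L1/L2 = BEFGCD/A/- → run B
t=7: L0/L1/L2 = BEFGCD/A/- → run B
t=8: L0/L1/L2 = EFGCD/AB/- → run E
t=9: L0/L1/L2 = EFGCD/AB/- → run E
t=10: L0/L1/L2 = EFGCD/AB/- → run E
t=11: L0/L1/L2 = FGCD/ABE/- → run F
t=12: L0/L1/L2 = FGCD/ABE/- → run F
t=13: L0/L1/L2 = FGCD/ABE/- → run F
t=14: L0/L1/L2 = GCD/ABEF/- → run G
t=15: L0/L1/L2 = GCD/ABEF/- → run G
t=16: L0/L1/L2 = GCD/ABEF/- → run G
t=17: L0/L1/L2 = CD/ABEFG/- → run C
t=18: L0/L1/L2 = CD/ABEFG/- → run C
t=19: L0/L1/L2 = CD/ABEFG/- → run C
t=20: L0/L1/L2 = D/ABEFG/- → run D
t=21: L0/L1/L2 = D/ABEFG/- → run D
t=22: L0/L1/L2 = D/ABEFG/- → run D
t=23: L0/L1/L2 = -/ABEFGD/- → run A
t=24: L0/L1/L2 = -/BEFGD/- → run B
t=25: L0/L1/L2 = -/BEFGD/- → run B
t=26: L0/L1/L2 = -/BEFGD/- → run B
t=27: L0/L1/L2 = -/BEFGD/- → run B
t=28: L0/L1/L2 = -/BEFGD/- → run B
t=29: L0/L1/L2 = -/EFGD/- → run E
t=30: L0/L1/L2 = -/EFGD/- → run E
t=31: L0/L1/L2 = -/EFGD/- → run E
t=32: L0/L1/L2 = -/EFGD/- → run E
t=33: L0/L1/L2 = -/FGD/- → run F
t=34: L0/L1/L2 = -/FGD/- → run F
t=35: L0/L1/L2 = -/FGD/- → run F
t=36: L0/L1/L2 = -/FGD/- → run F
t=37: L0/L1/L2 = -/GD/- → run G
t=38: L0/L1/L2 = -/GD/- → run G
t=39: L0/L1/L2 = -/GD/- → run G
t=40: L0/L1/L2 = -/D/- → run D
t=41: L0/L1/L2 = -/D/- → run D
t=42: (idle)
t=43: (idle)
t=44: (idle)
t=45: (idle)
t=46: (idle)
t=47: (idle)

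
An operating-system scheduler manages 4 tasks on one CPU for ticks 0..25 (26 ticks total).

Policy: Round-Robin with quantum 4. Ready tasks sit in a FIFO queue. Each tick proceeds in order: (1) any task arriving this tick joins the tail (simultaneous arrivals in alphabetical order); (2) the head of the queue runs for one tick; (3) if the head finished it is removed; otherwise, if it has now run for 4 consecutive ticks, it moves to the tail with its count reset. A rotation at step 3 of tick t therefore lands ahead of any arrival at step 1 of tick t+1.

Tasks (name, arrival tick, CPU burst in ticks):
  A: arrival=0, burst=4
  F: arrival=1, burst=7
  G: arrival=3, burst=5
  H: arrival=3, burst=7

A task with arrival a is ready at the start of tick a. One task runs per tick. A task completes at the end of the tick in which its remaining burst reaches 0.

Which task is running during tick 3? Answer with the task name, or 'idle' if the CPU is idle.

t=0: queue=[A] q_used=0 → run A
t=1: queue=[A,F] q_used=1 → run A
t=2: queue=[A,F] q_used=2 → run A
t=3: queue=[A,F,G,H] q_used=3 → run A
t=4: queue=[F,G,H] q_used=0 → run F
t=5: queue=[F,G,H] q_used=1 → run F
t=6: queue=[F,G,H] q_used=2 → run F
t=7: queue=[F,G,H] q_used=3 → run F
t=8: queue=[G,H,F] q_used=0 → run G
t=9: queue=[G,H,F] q_used=1 → run G
t=10: queue=[G,H,F] q_used=2 → run G
t=11: queue=[G,H,F] q_used=3 → run G
t=12: queue=[H,F,G] q_used=0 → run H
t=13: queue=[H,F,G] q_used=1 → run H
t=14: queue=[H,F,G] q_used=2 → run H
t=15: queue=[H,F,G] q_used=3 → run H
t=16: queue=[F,G,H] q_used=0 → run F
t=17: queue=[F,G,H] q_used=1 → run F
t=18: queue=[F,G,H] q_used=2 → run F
t=19: queue=[G,H] q_used=0 → run G
t=20: queue=[H] q_used=0 → run H
t=21: queue=[H] q_used=1 → run H
t=22: queue=[H] q_used=2 → run H
t=23: (idle)
t=24: (idle)
t=25: (idle)

running at tick 3 = A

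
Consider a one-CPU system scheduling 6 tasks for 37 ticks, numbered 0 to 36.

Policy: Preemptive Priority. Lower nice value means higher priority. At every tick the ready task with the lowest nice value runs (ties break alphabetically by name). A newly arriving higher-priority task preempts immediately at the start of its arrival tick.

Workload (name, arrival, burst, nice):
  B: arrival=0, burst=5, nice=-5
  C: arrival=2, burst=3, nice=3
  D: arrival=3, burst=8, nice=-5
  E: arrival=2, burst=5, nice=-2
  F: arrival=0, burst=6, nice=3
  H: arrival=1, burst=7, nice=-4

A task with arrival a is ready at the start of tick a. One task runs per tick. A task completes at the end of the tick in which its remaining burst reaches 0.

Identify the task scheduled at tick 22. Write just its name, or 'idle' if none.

t=0: ready={B,F} → run B
t=1: ready={B,F,H} → run B
t=2: ready={B,C,E,F,H} → run B
t=3: ready={B,C,D,E,F,H} → run B
t=4: ready={B,C,D,E,F,H} → run B
t=5: ready={C,D,E,F,H} → run D
t=6: ready={C,D,E,F,H} → run D
t=7: ready={C,D,E,F,H} → run D
t=8: ready={C,D,E,F,H} → run D
t=9: ready={C,D,E,F,H} → run D
t=10: ready={C,D,E,F,H} → run D
t=11: ready={C,D,E,F,H} → run D
t=12: ready={C,D,E,F,H} → run D
t=13: ready={C,E,F,H} → run H
t=14: ready={C,E,F,H} → run H
t=15: ready={C,E,F,H} → run H
t=16: ready={C,E,F,H} → run H
t=17: ready={C,E,F,H} → run H
t=18: ready={C,E,F,H} → run H
t=19: ready={C,E,F,H} → run H
t=20: ready={C,E,F} → run E
t=21: ready={C,E,F} → run E
t=22: ready={C,E,F} → run E
t=23: ready={C,E,F} → run E
t=24: ready={C,E,F} → run E
t=25: ready={C,F} → run C
t=26: ready={C,F} → run C
t=27: ready={C,F} → run C
t=28: ready={F} → run F
t=29: ready={F} → run F
t=30: ready={F} → run F
t=31: ready={F} → run F
t=32: ready={F} → run F
t=33: ready={F} → run F
t=34: (idle)
t=35: (idle)
t=36: (idle)

running at tick 22 = E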